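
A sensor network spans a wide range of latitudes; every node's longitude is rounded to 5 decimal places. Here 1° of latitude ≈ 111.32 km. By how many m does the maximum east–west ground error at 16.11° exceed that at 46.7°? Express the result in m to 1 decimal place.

0.2 m

Rounding to 5 decimal places leaves the longitude within ±5e-06° of the true value.
At 16.11°: 5e-06° × 111320 × cos 16.11° = 5e-06 × 111320 × 0.9607 ≈ 0.53474 m.
At 46.7°: 5e-06° × 111320 × cos 46.7° = 5e-06 × 111320 × 0.6858 ≈ 0.38173 m.
Difference: 0.53474 − 0.38173 = 0.15302 m.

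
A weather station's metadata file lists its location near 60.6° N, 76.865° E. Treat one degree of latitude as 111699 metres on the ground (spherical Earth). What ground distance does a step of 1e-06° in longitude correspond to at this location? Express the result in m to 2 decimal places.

At 60.6° a degree of longitude is 111699 × cos 60.6° ≈ 54833.5 m, so 1e-06° corresponds to 0.0548335 m.

0.05 m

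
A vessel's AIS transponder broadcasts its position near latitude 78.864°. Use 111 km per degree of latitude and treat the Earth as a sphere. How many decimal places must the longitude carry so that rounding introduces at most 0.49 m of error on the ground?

5 decimal places

At 78.864° one degree of longitude covers 111000 × cos 78.864° ≈ 111000 × 0.1931 ≈ 21438.4 m.
N decimal places → at most half a unit in the last place, 0.5 × 10⁻ᴺ° = 21438.4/2 × 10⁻ᴺ m.
Setting 10719.2 × 10⁻ᴺ ≤ 0.49 gives 10ᴺ ≥ 2.188e+04, i.e. N ≥ 4.34.
N = 4 would give 1.07 m (too coarse); N = 5 gives 0.107 m ≤ 0.49 m.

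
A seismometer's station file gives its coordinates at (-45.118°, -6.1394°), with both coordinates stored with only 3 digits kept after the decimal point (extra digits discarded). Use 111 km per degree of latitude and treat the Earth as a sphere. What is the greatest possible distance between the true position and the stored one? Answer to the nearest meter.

Truncating at 3 decimal places can drop up to a full unit in the last place, so each coordinate may be off by as much as 0.001°.
N–S: 0.001° × 111000 m/° = 111 m.
Longitude error → 0.001 × 111000 × cos 45.118° = 0.001 × 111000 × 0.7056 ≈ 78.327 m.
The two errors are perpendicular, so the maximum displacement is √(111² + 78.327²) ≈ 135.853 m.

136 meters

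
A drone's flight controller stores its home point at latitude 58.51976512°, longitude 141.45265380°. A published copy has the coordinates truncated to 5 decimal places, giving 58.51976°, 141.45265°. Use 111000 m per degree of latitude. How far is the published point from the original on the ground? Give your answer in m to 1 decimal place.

The latitude changed by +0.00000512° and the longitude by +0.00000380°.
North–south shift: 0.00000512 × 111000 = 0.56832 m.
East–west at this latitude: 0.00000380° × 111000 × cos 58.5198° ≈ 0.00000380 × 57964.7 = 0.220266 m.
Distance: √(0.56832² + 0.220266²) ≈ 0.609512 m.

0.6 m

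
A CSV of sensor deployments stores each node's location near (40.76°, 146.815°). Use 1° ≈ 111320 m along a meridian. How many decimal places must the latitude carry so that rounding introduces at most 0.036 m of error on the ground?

One degree of latitude covers 111320 m.
N decimal places → at most half a unit in the last place, 0.5 × 10⁻ᴺ° = 111320/2 × 10⁻ᴺ m.
Setting 55660 × 10⁻ᴺ ≤ 0.036 gives 10ᴺ ≥ 1.546e+06, i.e. N ≥ 6.19.
N = 6 would give 0.0557 m (too coarse); N = 7 gives 0.00557 m ≤ 0.036 m.

7 decimal places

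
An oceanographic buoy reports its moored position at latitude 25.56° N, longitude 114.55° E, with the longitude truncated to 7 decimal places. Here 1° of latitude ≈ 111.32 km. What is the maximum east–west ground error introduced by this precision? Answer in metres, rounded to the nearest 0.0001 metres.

Truncating at 7 decimal places can drop up to a full unit in the last place, so the longitude may be off by as much as 1e-07°.
Parallels shrink by cos φ, so at 25.56° a degree of longitude is 111320 × 0.9021 ≈ 100426 m.
East–west error: 1e-07° × 100426 m/° ≈ 0.0100426 m.

0.0100 metres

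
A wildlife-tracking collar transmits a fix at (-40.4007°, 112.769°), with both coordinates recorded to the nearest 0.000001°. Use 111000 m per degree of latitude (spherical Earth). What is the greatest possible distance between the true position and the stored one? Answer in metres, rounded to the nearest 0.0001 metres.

Rounding to 6 decimal places leaves each coordinate within ±5e-07° of the true value.
N–S: 5e-07° × 111000 m/° = 0.0555 m.
East–west component at 40.4007°: 5e-07° × 111000 × cos 40.4007° ≈ 5e-07 × 84529.9 ≈ 0.0422649 m.
Worst case both components are at the extreme and orthogonal: √(0.0555² + 0.0422649²) ≈ 0.0697608 m.

0.0698 metres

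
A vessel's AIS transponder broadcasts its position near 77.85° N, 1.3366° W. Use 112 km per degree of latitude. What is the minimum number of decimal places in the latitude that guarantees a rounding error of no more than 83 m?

3 decimal places

One degree of latitude covers 112000 m.
With N decimal places the half-ulp bound is 0.5·10⁻ᴺ°, or 0.5·10⁻ᴺ × 112000 m on the ground.
Setting 56000 × 10⁻ᴺ ≤ 83 gives 10ᴺ ≥ 674.7, i.e. N ≥ 2.83.
At 2 places the error can reach 560 m, but 3 places keeps it to 56 m.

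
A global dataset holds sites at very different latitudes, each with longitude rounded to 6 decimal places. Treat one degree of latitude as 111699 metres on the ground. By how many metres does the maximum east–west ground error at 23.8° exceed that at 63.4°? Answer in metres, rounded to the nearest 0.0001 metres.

Rounding to 6 decimal places leaves the longitude within ±5e-07° of the true value.
At 23.8°: 5e-07° × 111699 × cos 23.8° = 5e-07 × 111699 × 0.9150 ≈ 0.0511 m.
Error at 63.4° = 5e-07° × 111699 × cos 63.4° ≈ 0.055849 × 0.4478 = 0.025007 m.
So the lower-latitude error exceeds the higher by 0.0511 − 0.025007 = 0.026093 m.

0.0261 metres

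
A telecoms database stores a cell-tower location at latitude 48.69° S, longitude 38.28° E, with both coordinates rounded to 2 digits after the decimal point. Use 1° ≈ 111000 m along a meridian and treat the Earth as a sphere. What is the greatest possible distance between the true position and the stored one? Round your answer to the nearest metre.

665 metres

Rounding to 2 decimal places leaves each coordinate within ±0.005° of the true value.
N–S: 0.005° × 111000 m/° = 555 m.
East–west component at 48.69°: 0.005° × 111000 × cos 48.69° ≈ 0.005 × 73274.7 ≈ 366.374 m.
Worst case both components are at the extreme and orthogonal: √(555² + 366.374²) ≈ 665.022 m.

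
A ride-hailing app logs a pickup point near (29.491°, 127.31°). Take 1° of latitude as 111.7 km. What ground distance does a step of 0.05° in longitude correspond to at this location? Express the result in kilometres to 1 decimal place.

At 29.491° a degree of longitude is 111700 × cos 29.491° ≈ 97227.4 m, so 0.05° corresponds to 4861.37 m.
That is 4861.37 m = 4.8614 km.

4.9 kilometres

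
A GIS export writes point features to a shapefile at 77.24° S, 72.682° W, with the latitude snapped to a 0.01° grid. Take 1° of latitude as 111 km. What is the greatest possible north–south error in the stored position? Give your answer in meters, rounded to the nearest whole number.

555 meters

With a 0.01° grid the true value lies within half a step, ±0.01°/2 = ±0.005°, of the stored one.
North–south distance: 0.005° × 111000 m/° = 555 m.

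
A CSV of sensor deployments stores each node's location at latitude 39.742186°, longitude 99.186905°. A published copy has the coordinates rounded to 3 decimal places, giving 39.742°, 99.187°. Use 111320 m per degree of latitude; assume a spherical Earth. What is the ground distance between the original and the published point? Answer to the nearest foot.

Δlat = 39.742186 − 39.742 = +0.000186°; Δlon = 99.186905 − 99.187 = -0.000095°.
N–S: 0.000186° × 111320 m/° = 20.7055 m.
East–west at this latitude: -0.000095° × 111320 × cos 39.742° ≈ -0.000095 × 85597.4 = -8.13175 m.
Combined displacement = (20.7055² + 8.13175²)^½ ≈ 22.2451 m.
In feet: 22.2451 m ÷ 0.3048 ≈ 72.983 ft.

73 feet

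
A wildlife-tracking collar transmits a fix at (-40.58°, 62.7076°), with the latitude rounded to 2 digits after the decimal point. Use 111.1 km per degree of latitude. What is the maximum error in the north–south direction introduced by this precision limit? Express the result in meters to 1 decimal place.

Rounding to 2 decimal places leaves the latitude within ±0.005° of the true value.
Along the meridian that is 0.005° × 111100 m/° = 555.5 m.

555.5 meters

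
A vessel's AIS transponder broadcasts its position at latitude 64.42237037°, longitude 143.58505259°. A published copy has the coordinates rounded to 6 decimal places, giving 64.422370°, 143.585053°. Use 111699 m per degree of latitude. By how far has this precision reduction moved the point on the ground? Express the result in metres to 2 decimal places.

0.05 metres

The latitude changed by +0.00000037° and the longitude by -0.00000041°.
North–south shift: 0.00000037 × 111699 = 0.0413286 m.
East–west at this latitude: -0.00000041° × 111699 × cos 64.4224° ≈ -0.00000041 × 48224.2 = -0.0197719 m.
Combined displacement = (0.0413286² + 0.0197719²)^½ ≈ 0.0458147 m.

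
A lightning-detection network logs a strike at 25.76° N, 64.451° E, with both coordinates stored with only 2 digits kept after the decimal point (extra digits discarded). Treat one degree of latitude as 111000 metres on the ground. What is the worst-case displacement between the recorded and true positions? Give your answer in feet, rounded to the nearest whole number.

Truncating at 2 decimal places can drop up to a full unit in the last place, so each coordinate may be off by as much as 0.01°.
N–S: 0.01° × 111000 m/° = 1110 m.
E–W at 25.76°: 0.01° × 111000 × cos 25.76° = 0.01 × 111000 × 0.9006 ≈ 999.691 m.
Combining orthogonally: (1110² + 999.691²)^½ ≈ 1493.81 m.
Converting: 1493.81 m × 3.2808 ft/m ≈ 4901 ft.

4901 feet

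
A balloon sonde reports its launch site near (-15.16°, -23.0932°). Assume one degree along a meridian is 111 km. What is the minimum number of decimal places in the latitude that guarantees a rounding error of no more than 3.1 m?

One degree of latitude covers 111000 m.
Rounding to N decimal places gives at most 0.5 × 10⁻ᴺ degrees of error, i.e. 0.5 × 10⁻ᴺ × 111000 m.
Need 0.5 × 111000 × 10⁻ᴺ ≤ 3.1 → 10⁻ᴺ ≤ 5.586e-05, so N ≥ 4.25.
N = 4 would give 5.55 m (too coarse); N = 5 gives 0.555 m ≤ 3.1 m.

5 decimal places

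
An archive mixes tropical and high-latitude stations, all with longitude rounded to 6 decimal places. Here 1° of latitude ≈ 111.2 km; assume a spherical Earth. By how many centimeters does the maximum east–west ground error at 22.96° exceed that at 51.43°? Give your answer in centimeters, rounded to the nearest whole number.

Rounding to 6 decimal places leaves the longitude within ±5e-07° of the true value.
At 22.96°: 5e-07° × 111200 × cos 22.96° = 5e-07 × 111200 × 0.9208 ≈ 0.051195 m.
Error at 51.43° = 5e-07° × 111200 × cos 51.43° ≈ 0.0556 × 0.6235 = 0.034665 m.
So the lower-latitude error exceeds the higher by 0.051195 − 0.034665 = 0.01653 m.
That is 0.0165303 m = 1.653 cm.

2 centimeters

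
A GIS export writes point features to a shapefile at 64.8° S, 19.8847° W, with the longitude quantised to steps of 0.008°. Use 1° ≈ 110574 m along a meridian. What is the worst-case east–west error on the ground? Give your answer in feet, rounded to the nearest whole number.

618 feet

With a 0.008° grid the true value lies within half a step, ±0.008°/2 = ±0.004°, of the stored one.
At latitude 64.8° a degree of longitude spans 110574 m × cos 64.8° = 110574 × 0.4258 ≈ 47080.1 m.
So at most 0.004° × 47080.1 ≈ 188.32 m east–west.
Converting: 188.32 m × 3.2808 ft/m ≈ 617.85 ft.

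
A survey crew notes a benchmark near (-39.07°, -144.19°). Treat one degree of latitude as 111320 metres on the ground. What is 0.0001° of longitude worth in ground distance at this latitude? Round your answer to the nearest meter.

0.0001° of longitude at 39.07° is 0.0001 × 111320 × cos 39.07° ≈ 0.0001 × 86426.2 = 8.64262 m.

9 meters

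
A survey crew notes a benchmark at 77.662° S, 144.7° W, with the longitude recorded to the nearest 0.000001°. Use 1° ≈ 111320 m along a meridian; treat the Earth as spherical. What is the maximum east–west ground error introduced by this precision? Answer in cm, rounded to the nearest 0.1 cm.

Rounding to 6 decimal places leaves the longitude within ±5e-07° of the true value.
Parallels shrink by cos φ, so at 77.662° a degree of longitude is 111320 × 0.2137 ≈ 23786.7 m.
Maximum E–W displacement: 5e-07 × 23786.7 = 0.0118933 m.
That is 0.0118933 m = 1.1893 cm.

1.2 cm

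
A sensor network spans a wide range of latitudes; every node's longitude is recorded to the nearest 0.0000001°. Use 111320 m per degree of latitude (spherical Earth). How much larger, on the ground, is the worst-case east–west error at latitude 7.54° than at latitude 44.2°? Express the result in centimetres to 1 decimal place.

0.2 centimetres

Rounding to 7 decimal places leaves the longitude within ±5e-08° of the true value.
At 7.54°: 5e-08° × 111320 × cos 7.54° = 5e-08 × 111320 × 0.9914 ≈ 0.0055179 m.
At 44.2°: 5e-08° × 111320 × cos 44.2° = 5e-08 × 111320 × 0.7169 ≈ 0.0039903 m.
Difference: 0.0055179 − 0.0039903 = 0.0015275 m.
That is 0.00152755 m = 0.15275 cm.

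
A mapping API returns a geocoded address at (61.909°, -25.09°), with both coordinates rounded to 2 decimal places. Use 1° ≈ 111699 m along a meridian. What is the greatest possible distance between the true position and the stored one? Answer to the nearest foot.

Rounding to 2 decimal places leaves each coordinate within ±0.005° of the true value.
N–S: 0.005° × 111699 m/° = 558.495 m.
Longitude error → 0.005 × 111699 × cos 61.909° = 0.005 × 111699 × 0.4709 ≈ 262.98 m.
Worst case both components are at the extreme and orthogonal: √(558.495² + 262.98²) ≈ 617.313 m.
In feet: 617.313 m ÷ 0.3048 ≈ 2025.3 ft.

2025 feet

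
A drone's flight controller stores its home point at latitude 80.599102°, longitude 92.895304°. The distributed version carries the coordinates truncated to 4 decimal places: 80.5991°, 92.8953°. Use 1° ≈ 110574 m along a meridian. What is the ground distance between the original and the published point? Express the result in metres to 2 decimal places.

0.23 metres

Δlat = 80.599102 − 80.5991 = +0.000002°; Δlon = 92.895304 − 92.8953 = +0.000004°.
N–S: 0.000002° × 110574 m/° = 0.221148 m.
East–west at this latitude: 0.000004° × 110574 × cos 80.5991° ≈ 0.000004 × 18061.3 = 0.0722453 m.
Distance: √(0.221148² + 0.0722453²) ≈ 0.23265 m.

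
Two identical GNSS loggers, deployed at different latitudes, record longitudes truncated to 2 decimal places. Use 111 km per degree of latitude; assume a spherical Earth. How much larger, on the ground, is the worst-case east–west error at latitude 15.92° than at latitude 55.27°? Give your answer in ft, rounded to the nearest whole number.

1427 ft

Truncating at 2 decimal places can drop up to a full unit in the last place, so the longitude may be off by as much as 0.01°.
At 15.92°: 0.01° × 111000 × cos 15.92° = 0.01 × 111000 × 0.9616 ≈ 1067.4 m.
At 55.27°: 0.01° × 111000 × cos 55.27° = 0.01 × 111000 × 0.5697 ≈ 632.38 m.
So the lower-latitude error exceeds the higher by 1067.4 − 632.38 = 435.05 m.
In feet: 435.049 m ÷ 0.3048 ≈ 1427.3 ft.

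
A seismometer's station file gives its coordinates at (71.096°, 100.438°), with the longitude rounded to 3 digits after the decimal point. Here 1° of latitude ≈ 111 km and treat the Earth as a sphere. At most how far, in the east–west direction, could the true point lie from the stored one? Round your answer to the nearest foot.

59 feet

Rounding to 3 decimal places leaves the longitude within ±0.0005° of the true value.
Parallels shrink by cos φ, so at 71.096° a degree of longitude is 111000 × 0.3240 ≈ 35962.2 m.
Maximum E–W displacement: 0.0005 × 35962.2 = 17.9811 m.
In feet: 17.9811 m ÷ 0.3048 ≈ 58.993 ft.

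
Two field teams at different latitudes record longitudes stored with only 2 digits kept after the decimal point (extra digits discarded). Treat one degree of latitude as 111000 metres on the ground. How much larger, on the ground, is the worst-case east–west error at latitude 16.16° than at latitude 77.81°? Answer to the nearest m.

Truncating at 2 decimal places can drop up to a full unit in the last place, so the longitude may be off by as much as 0.01°.
At 16.16°: 0.01° × 111000 × cos 16.16° = 0.01 × 111000 × 0.9605 ≈ 1066.1 m.
Error at 77.81° = 0.01° × 111000 × cos 77.81° ≈ 1110 × 0.2112 = 234.38 m.
So the lower-latitude error exceeds the higher by 1066.1 − 234.38 = 831.76 m.

832 m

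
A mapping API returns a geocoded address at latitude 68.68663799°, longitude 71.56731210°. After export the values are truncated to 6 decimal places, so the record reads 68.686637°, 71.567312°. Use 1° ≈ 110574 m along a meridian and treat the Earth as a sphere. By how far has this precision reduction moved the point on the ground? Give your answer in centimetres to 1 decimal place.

11.0 centimetres

Δlat = 68.68663799 − 68.686637 = +0.00000099°; Δlon = 71.56731210 − 71.567312 = +0.00000010°.
North–south shift: 0.00000099 × 110574 = 0.109468 m.
E–W at 68.6866°: 0.00000010° × 110574 × cos 68.6866° = 0.00000010 × 110574 × 0.3635 ≈ 0.00401902 m.
Distance: √(0.109468² + 0.00401902²) ≈ 0.109542 m.
That is 0.109542 m = 10.954 cm.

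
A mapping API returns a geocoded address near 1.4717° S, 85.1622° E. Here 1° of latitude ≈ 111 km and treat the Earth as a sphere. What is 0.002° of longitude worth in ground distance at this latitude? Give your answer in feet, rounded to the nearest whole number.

0.002° of longitude at 1.4717° is 0.002 × 111000 × cos 1.4717° ≈ 0.002 × 110963 = 221.927 m.
In feet: 221.927 m ÷ 0.3048 ≈ 728.11 ft.

728 feet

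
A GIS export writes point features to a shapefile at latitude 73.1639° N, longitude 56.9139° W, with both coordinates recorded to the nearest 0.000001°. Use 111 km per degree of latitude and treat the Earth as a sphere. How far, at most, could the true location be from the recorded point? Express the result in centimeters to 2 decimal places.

5.78 centimeters

Rounding to 6 decimal places leaves each coordinate within ±5e-07° of the true value.
Latitude error → 5e-07 × 111000 = 0.0555 m along the meridian.
Longitude error → 5e-07 × 111000 × cos 73.1639° = 5e-07 × 111000 × 0.2896 ≈ 0.0160747 m.
The two errors are perpendicular, so the maximum displacement is √(0.0555² + 0.0160747²) ≈ 0.057781 m.
That is 0.057781 m = 5.7781 cm.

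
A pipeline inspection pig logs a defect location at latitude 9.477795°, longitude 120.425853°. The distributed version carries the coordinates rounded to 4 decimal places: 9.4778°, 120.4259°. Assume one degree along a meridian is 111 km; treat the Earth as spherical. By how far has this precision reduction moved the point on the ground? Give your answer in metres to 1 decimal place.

5.2 metres

Δlat = 9.477795 − 9.4778 = -0.000005°; Δlon = 120.425853 − 120.4259 = -0.000047°.
North–south shift: -0.000005 × 111000 = -0.555 m.
East–west at this latitude: -0.000047° × 111000 × cos 9.4778° ≈ -0.000047 × 109485 = -5.14579 m.
Hypotenuse of the two orthogonal shifts: √(0.555² + 5.14579²) = 5.17563 m.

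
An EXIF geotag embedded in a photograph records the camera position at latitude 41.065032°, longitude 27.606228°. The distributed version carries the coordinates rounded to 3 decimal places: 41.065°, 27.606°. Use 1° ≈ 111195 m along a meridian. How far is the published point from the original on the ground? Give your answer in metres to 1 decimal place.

19.4 metres

Δlat = 41.065032 − 41.065 = +0.000032°; Δlon = 27.606228 − 27.606 = +0.000228°.
North–south shift: 0.000032 × 111195 = 3.55824 m.
E–W at 41.065°: 0.000228° × 111195 × cos 41.065° = 0.000228 × 111195 × 0.7540 ≈ 19.1149 m.
Combined displacement = (3.55824² + 19.1149²)^½ ≈ 19.4432 m.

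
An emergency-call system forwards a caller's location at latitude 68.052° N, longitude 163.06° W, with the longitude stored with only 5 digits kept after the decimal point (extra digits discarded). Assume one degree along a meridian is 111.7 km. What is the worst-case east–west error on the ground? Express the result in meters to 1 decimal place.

0.4 meters

Truncating at 5 decimal places can drop up to a full unit in the last place, so the longitude may be off by as much as 1e-05°.
Parallels shrink by cos φ, so at 68.052° a degree of longitude is 111700 × 0.3738 ≈ 41749.5 m.
So at most 1e-05° × 41749.5 ≈ 0.417495 m east–west.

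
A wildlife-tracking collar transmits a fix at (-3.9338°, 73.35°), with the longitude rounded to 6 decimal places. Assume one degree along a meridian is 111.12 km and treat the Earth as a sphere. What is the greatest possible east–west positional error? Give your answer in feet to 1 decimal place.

Rounding to 6 decimal places leaves the longitude within ±5e-07° of the true value.
Parallels shrink by cos φ, so at 3.9338° a degree of longitude is 111120 × 0.9976 ≈ 110858 m.
Maximum E–W displacement: 5e-07 × 110858 = 0.0554291 m.
In feet: 0.0554291 m ÷ 0.3048 ≈ 0.18185 ft.

0.2 feet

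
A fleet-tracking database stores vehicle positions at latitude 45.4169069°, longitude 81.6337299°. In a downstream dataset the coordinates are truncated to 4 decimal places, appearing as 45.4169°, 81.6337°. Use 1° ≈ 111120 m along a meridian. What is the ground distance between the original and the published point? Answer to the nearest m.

Δlat = 45.4169069 − 45.4169 = +0.0000069°; Δlon = 81.6337299 − 81.6337 = +0.0000299°.
North–south shift: 0.0000069 × 111120 = 0.766728 m.
East–west at this latitude: 0.0000299° × 111120 × cos 45.4169° ≈ 0.0000299 × 77999.9 = 2.3322 m.
Hypotenuse of the two orthogonal shifts: √(0.766728² + 2.3322²) = 2.455 m.

2 m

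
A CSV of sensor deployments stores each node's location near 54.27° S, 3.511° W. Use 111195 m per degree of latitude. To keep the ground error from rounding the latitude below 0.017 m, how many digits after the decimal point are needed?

One degree of latitude covers 111195 m.
Rounding to N decimal places gives at most 0.5 × 10⁻ᴺ degrees of error, i.e. 0.5 × 10⁻ᴺ × 111195 m.
Need 0.5 × 111195 × 10⁻ᴺ ≤ 0.017 → 10⁻ᴺ ≤ 3.058e-07, so N ≥ 6.51.
At 6 places the error can reach 0.0556 m, but 7 places keeps it to 0.00556 m.

7 decimal places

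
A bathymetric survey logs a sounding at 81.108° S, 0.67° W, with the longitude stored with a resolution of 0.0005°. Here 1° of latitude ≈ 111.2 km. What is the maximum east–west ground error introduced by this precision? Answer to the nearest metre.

With a 0.0005° grid the true value lies within half a step, ±0.0005°/2 = ±0.00025°, of the stored one.
At latitude 81.108° a degree of longitude spans 111200 m × cos 81.108° = 111200 × 0.1546 ≈ 17188.5 m.
East–west error: 0.00025° × 17188.5 m/° ≈ 4.29711 m.

4 metres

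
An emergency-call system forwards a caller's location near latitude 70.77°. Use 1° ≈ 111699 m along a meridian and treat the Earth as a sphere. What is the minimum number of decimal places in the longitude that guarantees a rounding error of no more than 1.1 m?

5 decimal places

At 70.77° one degree of longitude covers 111699 × cos 70.77° ≈ 111699 × 0.3294 ≈ 36789.3 m.
N decimal places → at most half a unit in the last place, 0.5 × 10⁻ᴺ° = 36789.3/2 × 10⁻ᴺ m.
Need 0.5 × 36789.3 × 10⁻ᴺ ≤ 1.1 → 10⁻ᴺ ≤ 5.980e-05, so N ≥ 4.22.
At 4 places the error can reach 1.84 m, but 5 places keeps it to 0.184 m.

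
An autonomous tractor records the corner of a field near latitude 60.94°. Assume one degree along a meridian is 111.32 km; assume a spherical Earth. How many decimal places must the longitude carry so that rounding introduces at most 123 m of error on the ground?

3

At 60.94° one degree of longitude covers 111320 × cos 60.94° ≈ 111320 × 0.4857 ≈ 54070.9 m.
N decimal places → at most half a unit in the last place, 0.5 × 10⁻ᴺ° = 54070.9/2 × 10⁻ᴺ m.
Setting 27035.5 × 10⁻ᴺ ≤ 123 gives 10ᴺ ≥ 219.8, i.e. N ≥ 2.34.
So 3 decimal places suffice (27 m); 2 would allow up to 270 m.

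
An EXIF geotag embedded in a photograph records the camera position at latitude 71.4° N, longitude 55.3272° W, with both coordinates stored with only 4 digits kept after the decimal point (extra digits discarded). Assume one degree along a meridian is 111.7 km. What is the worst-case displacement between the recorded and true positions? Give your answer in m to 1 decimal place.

Truncating at 4 decimal places can drop up to a full unit in the last place, so each coordinate may be off by as much as 0.0001°.
N–S: 0.0001° × 111700 m/° = 11.17 m.
Longitude error → 0.0001 × 111700 × cos 71.4° = 0.0001 × 111700 × 0.3190 ≈ 3.56278 m.
The two errors are perpendicular, so the maximum displacement is √(11.17² + 3.56278²) ≈ 11.7244 m.

11.7 m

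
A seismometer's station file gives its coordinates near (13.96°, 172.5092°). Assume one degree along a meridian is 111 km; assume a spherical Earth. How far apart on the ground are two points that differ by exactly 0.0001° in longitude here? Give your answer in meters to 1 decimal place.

10.8 meters

0.0001° of longitude at 13.96° is 0.0001 × 111000 × cos 13.96° ≈ 0.0001 × 107722 = 10.7722 m.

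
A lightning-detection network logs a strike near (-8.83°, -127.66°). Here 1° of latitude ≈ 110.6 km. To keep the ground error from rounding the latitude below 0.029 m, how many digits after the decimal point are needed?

One degree of latitude covers 110600 m.
With N decimal places the half-ulp bound is 0.5·10⁻ᴺ°, or 0.5·10⁻ᴺ × 110600 m on the ground.
Setting 55300 × 10⁻ᴺ ≤ 0.029 gives 10ᴺ ≥ 1.907e+06, i.e. N ≥ 6.28.
So 7 decimal places suffice (0.00553 m); 6 would allow up to 0.0553 m.

7 decimal places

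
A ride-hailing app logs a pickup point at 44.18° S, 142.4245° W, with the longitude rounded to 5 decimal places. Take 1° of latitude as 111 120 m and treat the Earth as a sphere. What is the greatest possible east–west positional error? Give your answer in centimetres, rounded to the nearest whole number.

40 centimetres

Rounding to 5 decimal places leaves the longitude within ±5e-06° of the true value.
Parallels shrink by cos φ, so at 44.18° a degree of longitude is 111120 × 0.7172 ≈ 79690.1 m.
So at most 5e-06° × 79690.1 ≈ 0.398451 m east–west.
That is 0.398451 m = 39.845 cm.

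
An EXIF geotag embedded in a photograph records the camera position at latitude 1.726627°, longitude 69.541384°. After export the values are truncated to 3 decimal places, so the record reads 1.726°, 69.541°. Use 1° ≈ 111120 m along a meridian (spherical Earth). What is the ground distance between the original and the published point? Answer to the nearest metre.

82 metres

Δlat = 1.726627 − 1.726 = +0.000627°; Δlon = 69.541384 − 69.541 = +0.000384°.
N–S: 0.000627° × 111120 m/° = 69.6722 m.
E–W at 1.726°: 0.000384° × 111120 × cos 1.726° = 0.000384 × 111120 × 0.9995 ≈ 42.6507 m.
Hypotenuse of the two orthogonal shifts: √(69.6722² + 42.6507²) = 81.6903 m.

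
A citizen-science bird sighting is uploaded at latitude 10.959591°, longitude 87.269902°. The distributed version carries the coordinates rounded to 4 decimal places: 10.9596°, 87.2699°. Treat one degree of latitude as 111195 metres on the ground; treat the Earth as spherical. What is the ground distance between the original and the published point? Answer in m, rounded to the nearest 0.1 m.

The latitude changed by -0.000009° and the longitude by +0.000002°.
North–south shift: -0.000009 × 111195 = -1.00076 m.
East–west at this latitude: 0.000002° × 111195 × cos 10.9596° ≈ 0.000002 × 109167 = 0.218334 m.
Hypotenuse of the two orthogonal shifts: √(1.00076² + 0.218334²) = 1.0243 m.

1.0 m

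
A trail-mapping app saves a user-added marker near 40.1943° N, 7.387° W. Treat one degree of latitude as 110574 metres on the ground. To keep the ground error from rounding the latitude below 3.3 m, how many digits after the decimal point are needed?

5 decimal places

One degree of latitude covers 110574 m.
With N decimal places the half-ulp bound is 0.5·10⁻ᴺ°, or 0.5·10⁻ᴺ × 110574 m on the ground.
Setting 55287 × 10⁻ᴺ ≤ 3.3 gives 10ᴺ ≥ 1.675e+04, i.e. N ≥ 4.22.
So 5 decimal places suffice (0.553 m); 4 would allow up to 5.53 m.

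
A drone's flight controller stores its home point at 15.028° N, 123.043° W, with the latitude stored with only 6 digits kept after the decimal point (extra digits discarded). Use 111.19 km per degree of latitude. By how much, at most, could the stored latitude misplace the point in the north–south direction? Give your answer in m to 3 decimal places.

Truncating at 6 decimal places can drop up to a full unit in the last place, so the latitude may be off by as much as 1e-06°.
North–south distance: 1e-06° × 111190 m/° = 0.11119 m.

0.111 m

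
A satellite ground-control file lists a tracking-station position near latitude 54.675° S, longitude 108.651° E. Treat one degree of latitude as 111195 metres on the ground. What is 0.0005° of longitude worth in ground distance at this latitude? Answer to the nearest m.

One degree of longitude here spans 111195 × cos 54.675° = 111195 × 0.5782 ≈ 64294.5 m; 0.0005° of that is 32.1472 m.

32 m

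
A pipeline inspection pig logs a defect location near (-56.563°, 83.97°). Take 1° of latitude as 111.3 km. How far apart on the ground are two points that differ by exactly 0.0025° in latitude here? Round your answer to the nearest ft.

Along a meridian 0.0025° is 0.0025 × 111300 = 278.25 m.
In feet: 278.25 m ÷ 0.3048 ≈ 912.89 ft.

913 ft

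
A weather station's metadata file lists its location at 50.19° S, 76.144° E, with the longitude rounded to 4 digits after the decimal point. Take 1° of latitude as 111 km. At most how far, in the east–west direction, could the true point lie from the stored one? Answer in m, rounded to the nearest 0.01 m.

Rounding to 4 decimal places leaves the longitude within ±5e-05° of the true value.
At latitude 50.19° a degree of longitude spans 111000 m × cos 50.19° = 111000 × 0.6402 ≈ 71067.1 m.
Maximum E–W displacement: 5e-05 × 71067.1 = 3.55335 m.

3.55 m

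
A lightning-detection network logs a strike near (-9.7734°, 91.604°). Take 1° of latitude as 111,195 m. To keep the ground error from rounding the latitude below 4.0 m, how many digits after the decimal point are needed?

5

One degree of latitude covers 111195 m.
Rounding to N decimal places gives at most 0.5 × 10⁻ᴺ degrees of error, i.e. 0.5 × 10⁻ᴺ × 111195 m.
Setting 55597.5 × 10⁻ᴺ ≤ 4.0 gives 10ᴺ ≥ 1.39e+04, i.e. N ≥ 4.14.
At 4 places the error can reach 5.56 m, but 5 places keeps it to 0.556 m.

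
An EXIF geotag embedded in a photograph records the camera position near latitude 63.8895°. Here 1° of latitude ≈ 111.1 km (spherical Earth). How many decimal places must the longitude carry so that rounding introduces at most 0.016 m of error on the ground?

7 decimal places

At 63.8895° one degree of longitude covers 111100 × cos 63.8895° ≈ 111100 × 0.4401 ≈ 48895.5 m.
With N decimal places the half-ulp bound is 0.5·10⁻ᴺ°, or 0.5·10⁻ᴺ × 48895.5 m on the ground.
Need 0.5 × 48895.5 × 10⁻ᴺ ≤ 0.016 → 10⁻ᴺ ≤ 6.545e-07, so N ≥ 6.18.
So 7 decimal places suffice (0.00244 m); 6 would allow up to 0.0244 m.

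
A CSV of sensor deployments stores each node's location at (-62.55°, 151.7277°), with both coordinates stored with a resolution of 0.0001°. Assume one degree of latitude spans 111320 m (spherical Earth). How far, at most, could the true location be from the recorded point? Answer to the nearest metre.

With a 0.0001° grid the true value lies within half a step, ±0.0001°/2 = ±5e-05°, of the stored one.
N–S: 5e-05° × 111320 m/° = 5.566 m.
East–west component at 62.55°: 5e-05° × 111320 × cos 62.55° ≈ 5e-05 × 51315.7 ≈ 2.56578 m.
The two errors are perpendicular, so the maximum displacement is √(5.566² + 2.56578²) ≈ 6.12892 m.

6 metres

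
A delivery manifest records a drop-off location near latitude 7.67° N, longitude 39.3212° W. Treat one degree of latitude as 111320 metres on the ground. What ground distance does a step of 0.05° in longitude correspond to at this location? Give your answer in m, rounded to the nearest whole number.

5516 m

One degree of longitude here spans 111320 × cos 7.67° = 111320 × 0.9911 ≈ 110324 m; 0.05° of that is 5516.2 m.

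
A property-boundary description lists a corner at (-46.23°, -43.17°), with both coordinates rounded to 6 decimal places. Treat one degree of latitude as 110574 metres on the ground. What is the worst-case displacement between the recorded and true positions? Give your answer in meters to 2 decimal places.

Rounding to 6 decimal places leaves each coordinate within ±5e-07° of the true value.
North–south component: 5e-07° × 110574 = 0.055287 m.
Longitude error → 5e-07 × 110574 × cos 46.23° = 5e-07 × 110574 × 0.6918 ≈ 0.0382456 m.
Combining orthogonally: (0.055287² + 0.0382456²)^½ ≈ 0.0672263 m.

0.07 meters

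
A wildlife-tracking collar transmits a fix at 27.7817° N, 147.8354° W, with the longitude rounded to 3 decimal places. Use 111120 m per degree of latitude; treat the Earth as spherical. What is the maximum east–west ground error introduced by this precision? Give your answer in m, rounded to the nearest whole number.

Rounding to 3 decimal places leaves the longitude within ±0.0005° of the true value.
One degree of longitude at 27.7817° is 111120 × cos 27.7817° ≈ 111120 × 0.8847 = 98311.2 m.
So at most 0.0005° × 98311.2 ≈ 49.1556 m east–west.

49 m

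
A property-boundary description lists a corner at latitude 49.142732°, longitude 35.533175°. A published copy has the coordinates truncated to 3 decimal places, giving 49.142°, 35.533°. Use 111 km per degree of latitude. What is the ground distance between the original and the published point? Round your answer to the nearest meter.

82 meters

The latitude changed by +0.000732° and the longitude by +0.000175°.
N–S: 0.000732° × 111000 m/° = 81.252 m.
East–west at this latitude: 0.000175° × 111000 × cos 49.142° ≈ 0.000175 × 72614.7 = 12.7076 m.
Combined displacement = (81.252² + 12.7076²)^½ ≈ 82.2397 m.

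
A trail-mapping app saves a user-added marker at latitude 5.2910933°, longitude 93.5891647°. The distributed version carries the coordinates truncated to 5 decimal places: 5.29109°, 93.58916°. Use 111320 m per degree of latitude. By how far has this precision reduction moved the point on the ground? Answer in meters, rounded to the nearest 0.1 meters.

0.6 meters

Δlat = 5.2910933 − 5.29109 = +0.0000033°; Δlon = 93.5891647 − 93.58916 = +0.0000047°.
North–south shift: 0.0000033 × 111320 = 0.367356 m.
E–W at 5.29109°: 0.0000047° × 111320 × cos 5.29109° = 0.0000047 × 111320 × 0.9957 ≈ 0.520975 m.
Hypotenuse of the two orthogonal shifts: √(0.367356² + 0.520975²) = 0.637468 m.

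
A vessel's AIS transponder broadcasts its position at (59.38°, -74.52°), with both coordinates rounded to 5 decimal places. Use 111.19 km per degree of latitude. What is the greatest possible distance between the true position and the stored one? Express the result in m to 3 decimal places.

0.624 m

Rounding to 5 decimal places leaves each coordinate within ±5e-06° of the true value.
N–S: 5e-06° × 111190 m/° = 0.55595 m.
East–west component at 59.38°: 5e-06° × 111190 × cos 59.38° ≈ 5e-06 × 56633.7 ≈ 0.283169 m.
The two errors are perpendicular, so the maximum displacement is √(0.55595² + 0.283169²) ≈ 0.623911 m.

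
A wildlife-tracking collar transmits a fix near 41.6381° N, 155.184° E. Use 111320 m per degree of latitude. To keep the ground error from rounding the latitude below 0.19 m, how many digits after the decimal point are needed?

One degree of latitude covers 111320 m.
N decimal places → at most half a unit in the last place, 0.5 × 10⁻ᴺ° = 111320/2 × 10⁻ᴺ m.
Need 0.5 × 111320 × 10⁻ᴺ ≤ 0.19 → 10⁻ᴺ ≤ 3.414e-06, so N ≥ 5.47.
So 6 decimal places suffice (0.0557 m); 5 would allow up to 0.557 m.

6 decimal places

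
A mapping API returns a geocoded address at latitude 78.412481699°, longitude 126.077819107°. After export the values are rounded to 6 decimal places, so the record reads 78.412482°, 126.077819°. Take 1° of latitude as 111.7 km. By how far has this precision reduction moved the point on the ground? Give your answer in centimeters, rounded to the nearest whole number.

3 centimeters

Δlat = 78.412481699 − 78.412482 = -0.000000301°; Δlon = 126.077819107 − 126.077819 = +0.000000107°.
North–south shift: -0.000000301 × 111700 = -0.0336217 m.
East–west at this latitude: 0.000000107° × 111700 × cos 78.4125° ≈ 0.000000107 × 22436.6 = 0.00240071 m.
Distance: √(0.0336217² + 0.00240071²) ≈ 0.0337073 m.
That is 0.0337073 m = 3.3707 cm.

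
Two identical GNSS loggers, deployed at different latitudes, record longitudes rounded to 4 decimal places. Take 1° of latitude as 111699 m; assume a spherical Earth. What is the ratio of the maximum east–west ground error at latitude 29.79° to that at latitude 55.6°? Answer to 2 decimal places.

1.54

Rounding to 4 decimal places leaves the longitude within ±5e-05° of the true value.
At 29.79°: 5e-05° × 111699 × cos 29.79° = 5e-05 × 111699 × 0.8679 ≈ 4.8469 m.
Error at 55.6° = 5e-05° × 111699 × cos 55.6° ≈ 5.585 × 0.5650 = 3.1553 m.
The ratio reduces to cos 29.79° / cos 55.6° = 0.8679/0.5650 ≈ 1.5361.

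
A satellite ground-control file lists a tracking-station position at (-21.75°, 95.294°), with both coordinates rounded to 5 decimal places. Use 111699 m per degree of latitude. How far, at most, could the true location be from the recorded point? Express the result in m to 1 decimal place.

Rounding to 5 decimal places leaves each coordinate within ±5e-06° of the true value.
Latitude error → 5e-06 × 111699 = 0.558495 m along the meridian.
E–W at 21.75°: 5e-06° × 111699 × cos 21.75° = 5e-06 × 111699 × 0.9288 ≈ 0.518735 m.
The two errors are perpendicular, so the maximum displacement is √(0.558495² + 0.518735²) ≈ 0.762236 m.

0.8 m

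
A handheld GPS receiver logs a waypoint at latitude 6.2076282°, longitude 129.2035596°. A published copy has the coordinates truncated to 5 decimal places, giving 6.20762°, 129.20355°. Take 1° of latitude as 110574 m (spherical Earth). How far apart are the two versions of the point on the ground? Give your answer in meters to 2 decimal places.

1.39 meters

The latitude changed by +0.0000082° and the longitude by +0.0000096°.
N–S: 0.0000082° × 110574 m/° = 0.906707 m.
East–west at this latitude: 0.0000096° × 110574 × cos 6.20762° ≈ 0.0000096 × 109926 = 1.05529 m.
Distance: √(0.906707² + 1.05529²) ≈ 1.39131 m.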